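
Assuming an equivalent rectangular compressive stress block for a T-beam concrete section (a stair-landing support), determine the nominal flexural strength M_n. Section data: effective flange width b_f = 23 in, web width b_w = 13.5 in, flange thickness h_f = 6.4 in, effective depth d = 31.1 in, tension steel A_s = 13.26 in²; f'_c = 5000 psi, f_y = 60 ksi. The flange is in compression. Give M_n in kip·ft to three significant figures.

Tension: T = A_s f_y = 13.26 × 60 = 795.6 kips.
Try a within the flange: a = T/(0.85 f'_c b_f) = 795.6/(0.85 × 5 × 23) = 8.139 in.
a = 8.139 > h_f = 6.4 in: the block extends into the web. Split into flange-overhang and web parts.
C_f = 0.85 f'_c (b_f − b_w) h_f = 0.85 × 5 × (23 − 13.5) × 6.4 = 258.4 kips.
Remaining web compression depth: a_w = (T − C_f)/(0.85 f'_c b_w) = (795.6 − 258.4)/(0.85 × 5 × 13.5) = 9.363 in.
M_n = C_f(d − h_f/2) + (T − C_f)(d − a_w/2) = 258.4 × (31.1 − 3.2) + 537.2 × (31.1 − 4.6815) = 7209.4 + 14192.0 = 21401.4 kip·in.
M_n = 21401.4/12 = 1783.45 kip·ft.

M_n ≈ 1780 kip·ft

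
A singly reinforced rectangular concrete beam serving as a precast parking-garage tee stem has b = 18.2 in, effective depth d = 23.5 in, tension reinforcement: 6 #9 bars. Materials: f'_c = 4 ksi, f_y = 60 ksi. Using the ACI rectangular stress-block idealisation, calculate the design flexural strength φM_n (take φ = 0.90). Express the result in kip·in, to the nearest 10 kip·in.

A_s = 6 × 1 = 6 in².
T = A_s f_y = 6 × 60 = 360 kips.
a = T/(0.85 f'_c b) = 360/(0.85 × 4 × 18.2) = 5.818 in.
M_n = T(d − a/2) = 360 × (23.5 − 2.909) = 7412.8 kip·in.
φM_n = 0.90 × 7412.8 = 6671.5 kip·in.

φM_n ≈ 6670 kip·in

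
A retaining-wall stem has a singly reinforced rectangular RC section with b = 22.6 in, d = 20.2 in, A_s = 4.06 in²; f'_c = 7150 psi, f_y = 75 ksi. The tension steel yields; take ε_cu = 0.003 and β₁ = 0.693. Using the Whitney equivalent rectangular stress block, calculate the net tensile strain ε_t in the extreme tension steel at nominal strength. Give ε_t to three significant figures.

a = A_s f_y/(0.85 f'_c b) = 2.217 in.
β₁ = 0.693, so c = a/β₁ = 2.217/0.693 = 3.199 in.
From the linear strain diagram with ε_cu = 0.003: ε_t = 0.003 (d − c)/c = 0.003 × (20.2 − 3.199)/3.199 = 0.0159.
Since ε_t ≥ 0.005, the section is tension-controlled.

ε_t ≈ 0.0159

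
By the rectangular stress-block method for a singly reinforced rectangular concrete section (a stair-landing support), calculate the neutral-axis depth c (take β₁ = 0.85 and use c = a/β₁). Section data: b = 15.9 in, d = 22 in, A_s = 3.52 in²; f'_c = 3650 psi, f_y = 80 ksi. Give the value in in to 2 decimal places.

T = A_s f_y = 3.52 × 80 = 281.6 kips.
a = T/(0.85 f'_c b) = 281.6/(0.85 × 3.65 × 15.9) = 5.7085 in.
With β₁ = 0.85, c = a/β₁ = 5.7085/0.85 = 6.72 in.

c ≈ 6.72 in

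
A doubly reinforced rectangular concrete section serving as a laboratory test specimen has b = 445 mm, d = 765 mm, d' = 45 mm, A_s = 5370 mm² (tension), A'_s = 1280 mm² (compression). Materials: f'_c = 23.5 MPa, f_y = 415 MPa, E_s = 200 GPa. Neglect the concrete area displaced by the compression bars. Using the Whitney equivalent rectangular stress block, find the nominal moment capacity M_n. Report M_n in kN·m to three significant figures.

Assume both tension and compression steel yield.
Net tension couple steel: A_s − A'_s = 4090 mm².
a = (A_s − A'_s) f_y / (0.85 f'_c b) = 1697350/(0.85 × 23.5 × 445) = 190.95 mm.
c = a/β₁ = 190.95/0.85 = 224.65 mm; ε'_s = 0.003(c − d')/c = 0.0024 ≥ f_y/E_s = 0.0021, so compression steel does yield.
M_n = (A_s − A'_s) f_y (d − a/2) + A'_s f_y (d − d') = [1697350 × (765 − 95.475) + 531200 × (765 − 45)] × 10⁻⁶ = 1136.42 + 382.46 = 1518.88 kN·m.

M_n ≈ 1520 kN·m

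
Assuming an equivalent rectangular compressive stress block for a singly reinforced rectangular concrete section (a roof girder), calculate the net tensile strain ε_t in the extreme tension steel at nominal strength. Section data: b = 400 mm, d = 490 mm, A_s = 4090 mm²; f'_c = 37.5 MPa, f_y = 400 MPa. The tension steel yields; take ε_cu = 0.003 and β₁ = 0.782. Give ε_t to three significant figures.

ε_t ≈ 0.00596

a = A_s f_y/(0.85 f'_c b) = 128.31 mm.
β₁ = 0.782, so c = a/β₁ = 128.31/0.782 = 164.08 mm.
From the linear strain diagram with ε_cu = 0.003: ε_t = 0.003 (d − c)/c = 0.003 × (490 − 164.08)/164.08 = 0.00596.
Since ε_t ≥ 0.005, the section is tension-controlled.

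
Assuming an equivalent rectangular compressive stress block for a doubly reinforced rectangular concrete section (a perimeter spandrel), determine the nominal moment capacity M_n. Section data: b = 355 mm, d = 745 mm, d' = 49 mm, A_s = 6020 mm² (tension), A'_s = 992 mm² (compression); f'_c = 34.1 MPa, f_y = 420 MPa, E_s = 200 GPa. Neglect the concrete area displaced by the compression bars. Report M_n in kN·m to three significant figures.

M_n ≈ 1650 kN·m

Assume both tension and compression steel yield.
Net tension couple steel: A_s − A'_s = 5028 mm².
a = (A_s − A'_s) f_y / (0.85 f'_c b) = 2111760/(0.85 × 34.1 × 355) = 205.23 mm.
c = a/β₁ = 205.23/0.806 = 254.63 mm; ε'_s = 0.003(c − d')/c = 0.0024 ≥ f_y/E_s = 0.0021, so compression steel does yield.
M_n = (A_s − A'_s) f_y (d − a/2) + A'_s f_y (d − d') = [2111760 × (745 − 102.615) + 416640 × (745 − 49)] × 10⁻⁶ = 1356.56 + 289.98 = 1646.54 kN·m.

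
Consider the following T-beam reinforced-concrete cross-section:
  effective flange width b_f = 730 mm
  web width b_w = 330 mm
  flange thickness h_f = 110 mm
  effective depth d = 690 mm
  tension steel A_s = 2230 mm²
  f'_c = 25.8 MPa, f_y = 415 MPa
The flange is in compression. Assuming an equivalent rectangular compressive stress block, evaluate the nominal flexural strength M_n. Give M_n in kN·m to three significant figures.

Tension: T = A_s f_y = 2230 × 415 = 925450 N.
Try a within the flange: a = T/(0.85 f'_c b_f) = 925450/(0.85 × 25.8 × 730) = 57.81 mm.
Since a = 57.81 ≤ h_f = 110 mm, the stress block lies entirely in the flange; analyse as a rectangular beam of width b_f.
M_n = T(d − a/2) = 925450 × (690 − 28.905) = 611.81 × 10⁶ N·mm.
M_n = 611.81 kN·m.

M_n ≈ 612 kN·m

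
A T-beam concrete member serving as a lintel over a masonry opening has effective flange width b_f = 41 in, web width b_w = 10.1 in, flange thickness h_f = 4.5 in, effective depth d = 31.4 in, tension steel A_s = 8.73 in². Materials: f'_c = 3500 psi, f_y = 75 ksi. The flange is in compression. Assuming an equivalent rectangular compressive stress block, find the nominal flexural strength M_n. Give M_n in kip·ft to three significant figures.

M_n ≈ 1560 kip·ft

Tension: T = A_s f_y = 8.73 × 75 = 654.75 kips.
Try a within the flange: a = T/(0.85 f'_c b_f) = 654.75/(0.85 × 3.5 × 41) = 5.368 in.
a = 5.368 > h_f = 4.5 in: the block extends into the web. Split into flange-overhang and web parts.
C_f = 0.85 f'_c (b_f − b_w) h_f = 0.85 × 3.5 × (41 − 10.1) × 4.5 = 413.7 kips.
Remaining web compression depth: a_w = (T − C_f)/(0.85 f'_c b_w) = (654.75 − 413.7)/(0.85 × 3.5 × 10.1) = 8.022 in.
M_n = C_f(d − h_f/2) + (T − C_f)(d − a_w/2) = 413.7 × (31.4 − 2.25) + 241.05 × (31.4 − 4.011) = 12059.4 + 6602.1 = 18661.5 kip·in.
M_n = 18661.5/12 = 1555.13 kip·ft.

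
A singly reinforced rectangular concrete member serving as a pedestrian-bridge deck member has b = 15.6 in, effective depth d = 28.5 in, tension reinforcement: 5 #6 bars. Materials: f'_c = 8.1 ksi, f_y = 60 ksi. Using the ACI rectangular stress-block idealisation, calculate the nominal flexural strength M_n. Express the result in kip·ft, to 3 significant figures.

M_n ≈ 307 kip·ft

A_s = 5 × 0.44 = 2.2 in².
T = A_s f_y = 2.2 × 60 = 132 kips.
a = T/(0.85 f'_c b) = 132/(0.85 × 8.1 × 15.6) = 1.229 in.
M_n = T(d − a/2) = 132 × (28.5 − 0.6145) = 3680.9 kip·in = 3680.9/12 = 306.74 kip·ft.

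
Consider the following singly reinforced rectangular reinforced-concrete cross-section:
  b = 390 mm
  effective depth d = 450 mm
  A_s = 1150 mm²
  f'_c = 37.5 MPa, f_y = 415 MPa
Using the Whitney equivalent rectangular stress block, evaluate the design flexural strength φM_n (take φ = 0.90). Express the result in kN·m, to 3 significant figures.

φM_n ≈ 185 kN·m

T = A_s f_y = 1150 × 415 = 477250 N = 477.25 kN.
From C = T: a = T/(0.85 f'_c b) = 477250/(0.85 × 37.5 × 390) = 38.39 mm.
M_n = T(d − a/2) = 477.25 kN × (450 − 19.195) mm = 205.60 kN·m.
φM_n = 0.90 × 205.60 = 185.04 kN·m.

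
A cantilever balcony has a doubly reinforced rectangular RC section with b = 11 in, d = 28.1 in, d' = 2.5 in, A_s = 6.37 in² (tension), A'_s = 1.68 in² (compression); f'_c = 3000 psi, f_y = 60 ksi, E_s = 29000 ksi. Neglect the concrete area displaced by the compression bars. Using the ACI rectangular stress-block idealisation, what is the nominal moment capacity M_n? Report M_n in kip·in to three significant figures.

Assume both steels yield.
a = (A_s − A'_s) f_y/(0.85 f'_c b) = (6.37 − 1.68) × 60/(0.85 × 3 × 11) = 10.032 in.
c = a/β₁ = 10.032/0.85 = 11.802 in; ε'_s = 0.003(c − d')/c = 0.0024 ≥ ε_y = 0.0021, so the compression steel yields.
M_n = (A_s − A'_s) f_y (d − a/2) + A'_s f_y (d − d') = 281.4 × (28.1 − 5.016) + 100.8 × (28.1 − 2.5) = 6495.8 + 2580.5 = 9076.3 kip·in.

M_n ≈ 9080 kip·in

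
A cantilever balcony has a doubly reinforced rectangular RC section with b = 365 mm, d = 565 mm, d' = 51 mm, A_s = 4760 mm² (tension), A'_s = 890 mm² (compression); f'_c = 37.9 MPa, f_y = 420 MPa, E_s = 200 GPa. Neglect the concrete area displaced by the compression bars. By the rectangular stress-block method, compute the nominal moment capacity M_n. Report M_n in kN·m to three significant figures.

M_n ≈ 998 kN·m

Assume both tension and compression steel yield.
Net tension couple steel: A_s − A'_s = 3870 mm².
a = (A_s − A'_s) f_y / (0.85 f'_c b) = 1625400/(0.85 × 37.9 × 365) = 138.23 mm.
c = a/β₁ = 138.23/0.779 = 177.45 mm; ε'_s = 0.003(c − d')/c = 0.0021 ≥ f_y/E_s = 0.0021, so compression steel does yield.
M_n = (A_s − A'_s) f_y (d − a/2) + A'_s f_y (d − d') = [1625400 × (565 − 69.115) + 373800 × (565 − 51)] × 10⁻⁶ = 806.01 + 192.13 = 998.14 kN·m.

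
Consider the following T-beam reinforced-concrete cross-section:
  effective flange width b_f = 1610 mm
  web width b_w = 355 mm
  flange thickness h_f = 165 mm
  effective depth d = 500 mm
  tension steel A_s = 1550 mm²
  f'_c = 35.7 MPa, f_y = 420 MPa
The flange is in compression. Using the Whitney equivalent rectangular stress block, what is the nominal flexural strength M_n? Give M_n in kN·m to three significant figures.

M_n ≈ 321 kN·m

Tension: T = A_s f_y = 1550 × 420 = 651000 N.
Try a within the flange: a = T/(0.85 f'_c b_f) = 651000/(0.85 × 35.7 × 1610) = 13.33 mm.
Since a = 13.33 ≤ h_f = 165 mm, the stress block lies entirely in the flange; analyse as a rectangular beam of width b_f.
M_n = T(d − a/2) = 651000 × (500 − 6.665) = 321.16 × 10⁶ N·mm.
M_n = 321.16 kN·m.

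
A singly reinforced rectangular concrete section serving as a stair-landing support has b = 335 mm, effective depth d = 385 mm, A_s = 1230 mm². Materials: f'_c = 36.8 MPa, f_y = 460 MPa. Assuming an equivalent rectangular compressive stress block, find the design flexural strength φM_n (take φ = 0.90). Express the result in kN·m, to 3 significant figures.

T = A_s f_y = 1230 × 460 = 565800 N = 565.8 kN.
From C = T: a = T/(0.85 f'_c b) = 565800/(0.85 × 36.8 × 335) = 53.99 mm.
M_n = T(d − a/2) = 565.8 kN × (385 − 26.995) mm = 202.56 kN·m.
φM_n = 0.90 × 202.56 = 182.30 kN·m.

φM_n ≈ 182 kN·m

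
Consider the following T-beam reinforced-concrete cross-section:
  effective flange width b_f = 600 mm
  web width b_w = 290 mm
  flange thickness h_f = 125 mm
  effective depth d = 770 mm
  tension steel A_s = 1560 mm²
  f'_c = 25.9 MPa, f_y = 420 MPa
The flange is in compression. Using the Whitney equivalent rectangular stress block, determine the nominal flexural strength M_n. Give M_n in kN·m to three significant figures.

M_n ≈ 488 kN·m

Tension: T = A_s f_y = 1560 × 420 = 655200 N.
Try a within the flange: a = T/(0.85 f'_c b_f) = 655200/(0.85 × 25.9 × 600) = 49.60 mm.
Since a = 49.60 ≤ h_f = 125 mm, the stress block lies entirely in the flange; analyse as a rectangular beam of width b_f.
M_n = T(d − a/2) = 655200 × (770 − 24.8) = 488.26 × 10⁶ N·mm.
M_n = 488.26 kN·m.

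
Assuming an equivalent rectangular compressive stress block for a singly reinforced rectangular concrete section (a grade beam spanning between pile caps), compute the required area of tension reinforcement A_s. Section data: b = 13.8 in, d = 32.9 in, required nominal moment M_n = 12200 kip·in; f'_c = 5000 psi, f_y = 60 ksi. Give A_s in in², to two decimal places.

A_s ≈ 6.93 in²

From M_n = 0.85 f'_c a b (d − a/2):
a = d − √(d² − 2M_n/(0.85 f'_c b)) = 32.9 − √(32.9² − 2 × 12200/(0.85 × 5 × 13.8)) = 7.086 in.
A_s = 0.85 f'_c a b / f_y = 0.85 × 5 × 7.086 × 13.8 / 60 = 6.927 in².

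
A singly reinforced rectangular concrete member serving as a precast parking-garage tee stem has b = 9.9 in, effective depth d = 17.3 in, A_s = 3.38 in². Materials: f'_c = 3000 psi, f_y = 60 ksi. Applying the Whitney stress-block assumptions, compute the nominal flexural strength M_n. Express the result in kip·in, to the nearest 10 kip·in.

M_n ≈ 2690 kip·in

T = A_s f_y = 3.38 × 60 = 202.8 kips.
a = T/(0.85 f'_c b) = 202.8/(0.85 × 3 × 9.9) = 8.033 in.
M_n = T(d − a/2) = 202.8 × (17.3 − 4.0165) = 2693.9 kip·in.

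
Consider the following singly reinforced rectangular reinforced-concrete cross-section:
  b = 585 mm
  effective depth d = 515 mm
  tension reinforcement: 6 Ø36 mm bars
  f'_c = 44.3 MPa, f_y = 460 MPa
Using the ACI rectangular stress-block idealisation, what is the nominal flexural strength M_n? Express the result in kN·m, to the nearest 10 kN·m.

M_n ≈ 1270 kN·m

A_s = 6 × 1018 = 6108 mm².
T = A_s f_y = 6108 × 460 = 2809680 N = 2809.68 kN.
From C = T: a = T/(0.85 f'_c b) = 2809680/(0.85 × 44.3 × 585) = 127.55 mm.
M_n = T(d − a/2) = 2809.68 kN × (515 − 63.775) mm = 1267.80 kN·m.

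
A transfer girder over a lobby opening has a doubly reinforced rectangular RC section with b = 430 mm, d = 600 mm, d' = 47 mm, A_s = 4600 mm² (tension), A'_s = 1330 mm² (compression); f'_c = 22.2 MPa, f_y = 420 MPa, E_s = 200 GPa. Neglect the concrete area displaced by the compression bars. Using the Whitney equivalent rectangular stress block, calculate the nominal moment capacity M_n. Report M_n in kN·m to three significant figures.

M_n ≈ 1020 kN·m

Assume both tension and compression steel yield.
Net tension couple steel: A_s − A'_s = 3270 mm².
a = (A_s − A'_s) f_y / (0.85 f'_c b) = 1373400/(0.85 × 22.2 × 430) = 169.26 mm.
c = a/β₁ = 169.26/0.85 = 199.13 mm; ε'_s = 0.003(c − d')/c = 0.0023 ≥ f_y/E_s = 0.0021, so compression steel does yield.
M_n = (A_s − A'_s) f_y (d − a/2) + A'_s f_y (d − d') = [1373400 × (600 − 84.63) + 558600 × (600 − 47)] × 10⁻⁶ = 707.81 + 308.91 = 1016.72 kN·m.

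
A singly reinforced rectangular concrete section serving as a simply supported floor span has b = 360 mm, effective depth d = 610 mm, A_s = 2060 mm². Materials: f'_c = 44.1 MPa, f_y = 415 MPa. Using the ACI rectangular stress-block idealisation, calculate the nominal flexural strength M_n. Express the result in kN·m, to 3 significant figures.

T = A_s f_y = 2060 × 415 = 854900 N = 854.9 kN.
From C = T: a = T/(0.85 f'_c b) = 854900/(0.85 × 44.1 × 360) = 63.35 mm.
M_n = T(d − a/2) = 854.9 kN × (610 − 31.675) mm = 494.41 kN·m.

M_n ≈ 494 kN·m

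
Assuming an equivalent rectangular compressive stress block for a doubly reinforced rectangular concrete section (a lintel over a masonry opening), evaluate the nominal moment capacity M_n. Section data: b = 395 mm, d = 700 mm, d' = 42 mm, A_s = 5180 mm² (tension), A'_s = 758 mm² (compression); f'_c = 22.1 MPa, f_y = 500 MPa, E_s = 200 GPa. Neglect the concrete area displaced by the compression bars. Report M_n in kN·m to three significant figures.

M_n ≈ 1470 kN·m

Assume both tension and compression steel yield.
Net tension couple steel: A_s − A'_s = 4422 mm².
a = (A_s − A'_s) f_y / (0.85 f'_c b) = 2211000/(0.85 × 22.1 × 395) = 297.98 mm.
c = a/β₁ = 297.98/0.85 = 350.56 mm; ε'_s = 0.003(c − d')/c = 0.0026 ≥ f_y/E_s = 0.0025, so compression steel does yield.
M_n = (A_s − A'_s) f_y (d − a/2) + A'_s f_y (d − d') = [2211000 × (700 − 148.99) + 379000 × (700 − 42)] × 10⁻⁶ = 1218.28 + 249.38 = 1467.66 kN·m.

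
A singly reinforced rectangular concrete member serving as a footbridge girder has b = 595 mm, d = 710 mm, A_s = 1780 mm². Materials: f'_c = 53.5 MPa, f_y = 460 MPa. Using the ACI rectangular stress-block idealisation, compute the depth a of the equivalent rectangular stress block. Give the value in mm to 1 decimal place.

T = A_s f_y = 1780 × 460 = 818800 N = 818.8 kN.
Setting C = 0.85 f'_c a b equal to T: a = 818800/(0.85 × 53.5 × 595) = 30.3 mm.

a ≈ 30.3 mm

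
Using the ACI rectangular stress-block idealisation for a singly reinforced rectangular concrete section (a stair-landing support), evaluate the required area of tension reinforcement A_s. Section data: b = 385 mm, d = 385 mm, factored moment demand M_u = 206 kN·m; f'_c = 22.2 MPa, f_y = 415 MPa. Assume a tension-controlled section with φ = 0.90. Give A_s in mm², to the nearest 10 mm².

M_n = M_u/φ = 206/0.90 = 228.889 kN·m.
With M_n = 0.85 f'_c a b (d − a/2), solve the quadratic for a:
a = d − √(d² − 2M_n/(0.85 f'_c b)) = 385 − √(385² − 2 × 228.889×10⁶/(0.85 × 22.2 × 385)) = 93.09 mm.
A_s = 0.85 f'_c a b / f_y = 0.85 × 22.2 × 93.09 × 385 / 415 = 1629.6 mm².

A_s ≈ 1630 mm²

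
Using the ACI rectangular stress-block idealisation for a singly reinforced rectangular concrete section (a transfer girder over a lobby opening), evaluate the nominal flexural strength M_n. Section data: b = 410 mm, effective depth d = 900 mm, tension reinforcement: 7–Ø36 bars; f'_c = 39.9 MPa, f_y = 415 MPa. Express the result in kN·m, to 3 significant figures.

A_s = 7 × 1018 = 7126 mm².
T = A_s f_y = 7126 × 415 = 2957290 N = 2957.29 kN.
From C = T: a = T/(0.85 f'_c b) = 2957290/(0.85 × 39.9 × 410) = 212.68 mm.
M_n = T(d − a/2) = 2957.29 kN × (900 − 106.34) mm = 2347.08 kN·m.

M_n ≈ 2350 kN·m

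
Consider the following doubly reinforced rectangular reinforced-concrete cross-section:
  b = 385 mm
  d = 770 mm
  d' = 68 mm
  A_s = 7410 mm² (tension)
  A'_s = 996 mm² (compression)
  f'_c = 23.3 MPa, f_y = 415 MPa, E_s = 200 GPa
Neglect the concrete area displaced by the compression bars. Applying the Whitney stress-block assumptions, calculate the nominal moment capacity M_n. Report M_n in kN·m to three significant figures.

M_n ≈ 1880 kN·m

Assume both tension and compression steel yield.
Net tension couple steel: A_s − A'_s = 6414 mm².
a = (A_s − A'_s) f_y / (0.85 f'_c b) = 2661810/(0.85 × 23.3 × 385) = 349.09 mm.
c = a/β₁ = 349.09/0.85 = 410.69 mm; ε'_s = 0.003(c − d')/c = 0.0025 ≥ f_y/E_s = 0.0021, so compression steel does yield.
M_n = (A_s − A'_s) f_y (d − a/2) + A'_s f_y (d − d') = [2661810 × (770 − 174.545) + 413340 × (770 − 68)] × 10⁻⁶ = 1584.99 + 290.16 = 1875.15 kN·m.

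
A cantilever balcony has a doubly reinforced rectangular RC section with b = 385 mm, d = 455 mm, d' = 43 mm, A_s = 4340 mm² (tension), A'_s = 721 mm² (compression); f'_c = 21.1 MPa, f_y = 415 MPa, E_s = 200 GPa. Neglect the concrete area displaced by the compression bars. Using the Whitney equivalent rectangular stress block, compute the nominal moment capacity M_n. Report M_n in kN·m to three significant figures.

Assume both tension and compression steel yield.
Net tension couple steel: A_s − A'_s = 3619 mm².
a = (A_s − A'_s) f_y / (0.85 f'_c b) = 1501885/(0.85 × 21.1 × 385) = 217.51 mm.
c = a/β₁ = 217.51/0.85 = 255.89 mm; ε'_s = 0.003(c − d')/c = 0.0025 ≥ f_y/E_s = 0.0021, so compression steel does yield.
M_n = (A_s − A'_s) f_y (d − a/2) + A'_s f_y (d − d') = [1501885 × (455 − 108.755) + 299215 × (455 − 43)] × 10⁻⁶ = 520.02 + 123.28 = 643.30 kN·m.

M_n ≈ 643 kN·m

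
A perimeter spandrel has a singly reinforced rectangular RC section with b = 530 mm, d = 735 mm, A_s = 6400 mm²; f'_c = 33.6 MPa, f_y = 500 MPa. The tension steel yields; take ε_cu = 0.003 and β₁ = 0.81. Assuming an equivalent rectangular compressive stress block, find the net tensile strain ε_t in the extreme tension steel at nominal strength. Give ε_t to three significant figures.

ε_t ≈ 0.00545

a = A_s f_y/(0.85 f'_c b) = 211.41 mm.
β₁ = 0.81, so c = a/β₁ = 211.41/0.81 = 261.00 mm.
From the linear strain diagram with ε_cu = 0.003: ε_t = 0.003 (d − c)/c = 0.003 × (735 − 261.00)/261.00 = 0.00545.
Since ε_t ≥ 0.005, the section is tension-controlled.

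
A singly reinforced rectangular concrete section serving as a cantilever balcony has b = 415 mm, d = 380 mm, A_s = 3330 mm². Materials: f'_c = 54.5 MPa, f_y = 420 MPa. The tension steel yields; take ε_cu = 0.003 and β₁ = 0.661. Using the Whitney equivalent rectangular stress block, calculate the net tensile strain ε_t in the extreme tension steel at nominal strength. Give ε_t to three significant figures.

a = A_s f_y/(0.85 f'_c b) = 72.75 mm.
β₁ = 0.661, so c = a/β₁ = 72.75/0.661 = 110.06 mm.
From the linear strain diagram with ε_cu = 0.003: ε_t = 0.003 (d − c)/c = 0.003 × (380 − 110.06)/110.06 = 0.00736.
Since ε_t ≥ 0.005, the section is tension-controlled.

ε_t ≈ 0.00736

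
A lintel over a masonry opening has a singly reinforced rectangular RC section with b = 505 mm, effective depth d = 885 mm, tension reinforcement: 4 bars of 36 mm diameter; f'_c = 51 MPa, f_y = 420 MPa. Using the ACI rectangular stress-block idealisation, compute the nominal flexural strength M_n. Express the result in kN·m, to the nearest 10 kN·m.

A_s = 4 × 1018 = 4072 mm².
T = A_s f_y = 4072 × 420 = 1710240 N = 1710.24 kN.
From C = T: a = T/(0.85 f'_c b) = 1710240/(0.85 × 51 × 505) = 78.12 mm.
M_n = T(d − a/2) = 1710.24 kN × (885 − 39.06) mm = 1446.76 kN·m.

M_n ≈ 1450 kN·m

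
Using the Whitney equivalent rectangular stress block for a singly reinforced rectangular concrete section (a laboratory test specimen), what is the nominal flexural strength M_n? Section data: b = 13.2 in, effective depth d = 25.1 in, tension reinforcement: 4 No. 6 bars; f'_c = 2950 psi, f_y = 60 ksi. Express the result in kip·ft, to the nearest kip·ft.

A_s = 4 × 0.44 = 1.76 in².
T = A_s f_y = 1.76 × 60 = 105.6 kips.
a = T/(0.85 f'_c b) = 105.6/(0.85 × 2.95 × 13.2) = 3.190 in.
M_n = T(d − a/2) = 105.6 × (25.1 − 1.595) = 2482.1 kip·in = 2482.1/12 = 206.84 kip·ft.

M_n ≈ 207 kip·ft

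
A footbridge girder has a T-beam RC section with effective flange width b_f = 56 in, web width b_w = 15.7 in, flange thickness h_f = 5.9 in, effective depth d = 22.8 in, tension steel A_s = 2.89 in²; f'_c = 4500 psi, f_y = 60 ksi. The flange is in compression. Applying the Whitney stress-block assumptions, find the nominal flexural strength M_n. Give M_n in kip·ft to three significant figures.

M_n ≈ 324 kip·ft

Tension: T = A_s f_y = 2.89 × 60 = 173.4 kips.
Try a within the flange: a = T/(0.85 f'_c b_f) = 173.4/(0.85 × 4.5 × 56) = 0.810 in.
Since a = 0.810 ≤ h_f = 5.9 in, the stress block lies entirely in the flange; analyse as a rectangular beam of width b_f.
M_n = T(d − a/2) = 173.4 × (22.8 − 0.405) = 3883.3 kip·in.
M_n = 3883.3/12 = 323.61 kip·ft.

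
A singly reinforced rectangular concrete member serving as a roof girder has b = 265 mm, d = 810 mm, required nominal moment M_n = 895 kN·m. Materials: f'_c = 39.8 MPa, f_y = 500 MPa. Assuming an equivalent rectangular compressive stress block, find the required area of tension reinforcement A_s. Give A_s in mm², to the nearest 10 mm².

With M_n = 0.85 f'_c a b (d − a/2), solve the quadratic for a:
a = d − √(d² − 2M_n/(0.85 f'_c b)) = 810 − √(810² − 2 × 895×10⁶/(0.85 × 39.8 × 265)) = 134.40 mm.
A_s = 0.85 f'_c a b / f_y = 0.85 × 39.8 × 134.40 × 265 / 500 = 2409.8 mm².

A_s ≈ 2410 mm²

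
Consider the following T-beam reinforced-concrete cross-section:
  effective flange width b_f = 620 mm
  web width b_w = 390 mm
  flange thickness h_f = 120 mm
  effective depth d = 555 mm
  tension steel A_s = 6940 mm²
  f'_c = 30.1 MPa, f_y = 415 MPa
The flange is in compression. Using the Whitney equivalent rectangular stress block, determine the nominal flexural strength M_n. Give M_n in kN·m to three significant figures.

Tension: T = A_s f_y = 6940 × 415 = 2880100 N.
Try a within the flange: a = T/(0.85 f'_c b_f) = 2880100/(0.85 × 30.1 × 620) = 181.56 mm.
a = 181.56 > h_f = 120 mm: the block extends into the web. Split into flange-overhang and web parts.
C_f = 0.85 f'_c (b_f − b_w) h_f = 0.85 × 30.1 × (620 − 390) × 120 = 706146 N.
Remaining web compression depth: a_w = (T − C_f)/(0.85 f'_c b_w) = (2880100 − 706146)/(0.85 × 30.1 × 390) = 217.87 mm.
M_n = C_f(d − h_f/2) + (T − C_f)(d − a_w/2) = 706146 × (555 − 60) + 2173954 × (555 − 108.935) = 349.54 + 969.72 = 1319.26 × 10⁶ N·mm.
M_n = 1319.26 kN·m.

M_n ≈ 1320 kN·m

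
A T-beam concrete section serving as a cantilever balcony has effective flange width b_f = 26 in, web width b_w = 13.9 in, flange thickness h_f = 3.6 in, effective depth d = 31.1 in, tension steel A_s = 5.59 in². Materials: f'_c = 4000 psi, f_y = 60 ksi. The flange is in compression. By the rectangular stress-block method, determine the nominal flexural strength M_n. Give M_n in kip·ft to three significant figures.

M_n ≈ 816 kip·ft

Tension: T = A_s f_y = 5.59 × 60 = 335.4 kips.
Try a within the flange: a = T/(0.85 f'_c b_f) = 335.4/(0.85 × 4 × 26) = 3.794 in.
a = 3.794 > h_f = 3.6 in: the block extends into the web. Split into flange-overhang and web parts.
C_f = 0.85 f'_c (b_f − b_w) h_f = 0.85 × 4 × (26 − 13.9) × 3.6 = 148.1 kips.
Remaining web compression depth: a_w = (T − C_f)/(0.85 f'_c b_w) = (335.4 − 148.1)/(0.85 × 4 × 13.9) = 3.963 in.
M_n = C_f(d − h_f/2) + (T − C_f)(d − a_w/2) = 148.1 × (31.1 − 1.8) + 187.3 × (31.1 − 1.9815) = 4339.3 + 5453.9 = 9793.2 kip·in.
M_n = 9793.2/12 = 816.10 kip·ft.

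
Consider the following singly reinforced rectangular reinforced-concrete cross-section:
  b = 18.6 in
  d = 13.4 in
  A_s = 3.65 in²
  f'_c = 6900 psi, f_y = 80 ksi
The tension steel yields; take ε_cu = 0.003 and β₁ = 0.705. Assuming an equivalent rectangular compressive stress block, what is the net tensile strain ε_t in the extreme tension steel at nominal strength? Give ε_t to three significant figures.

ε_t ≈ 0.00759

a = A_s f_y/(0.85 f'_c b) = 2.677 in.
β₁ = 0.705, so c = a/β₁ = 2.677/0.705 = 3.797 in.
From the linear strain diagram with ε_cu = 0.003: ε_t = 0.003 (d − c)/c = 0.003 × (13.4 − 3.797)/3.797 = 0.00759.
Since ε_t ≥ 0.005, the section is tension-controlled.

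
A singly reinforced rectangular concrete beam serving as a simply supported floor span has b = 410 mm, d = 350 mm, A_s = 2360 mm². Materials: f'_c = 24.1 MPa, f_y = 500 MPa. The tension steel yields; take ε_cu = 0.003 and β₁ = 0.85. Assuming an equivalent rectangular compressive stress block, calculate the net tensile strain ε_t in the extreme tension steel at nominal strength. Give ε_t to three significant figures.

a = A_s f_y/(0.85 f'_c b) = 140.50 mm.
β₁ = 0.85, so c = a/β₁ = 140.50/0.85 = 165.29 mm.
From the linear strain diagram with ε_cu = 0.003: ε_t = 0.003 (d − c)/c = 0.003 × (350 − 165.29)/165.29 = 0.00335.
ε_t < 0.004 — the section is over-reinforced for flexure under ACI limits.

ε_t ≈ 0.00335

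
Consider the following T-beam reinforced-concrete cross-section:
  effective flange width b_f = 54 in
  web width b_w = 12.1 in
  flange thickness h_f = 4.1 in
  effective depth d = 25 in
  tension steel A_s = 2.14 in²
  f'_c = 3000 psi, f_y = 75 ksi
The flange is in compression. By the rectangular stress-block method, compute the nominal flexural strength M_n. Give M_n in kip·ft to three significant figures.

M_n ≈ 327 kip·ft

Tension: T = A_s f_y = 2.14 × 75 = 160.5 kips.
Try a within the flange: a = T/(0.85 f'_c b_f) = 160.5/(0.85 × 3 × 54) = 1.166 in.
Since a = 1.166 ≤ h_f = 4.1 in, the stress block lies entirely in the flange; analyse as a rectangular beam of width b_f.
M_n = T(d − a/2) = 160.5 × (25 − 0.583) = 3918.9 kip·in.
M_n = 3918.9/12 = 326.58 kip·ft.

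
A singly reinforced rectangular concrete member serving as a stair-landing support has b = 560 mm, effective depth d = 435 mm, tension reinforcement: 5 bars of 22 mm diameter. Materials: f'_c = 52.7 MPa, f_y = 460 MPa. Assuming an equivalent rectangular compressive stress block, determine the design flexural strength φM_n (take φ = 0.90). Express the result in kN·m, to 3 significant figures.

A_s = 5 × 380 = 1900 mm².
T = A_s f_y = 1900 × 460 = 874000 N = 874 kN.
From C = T: a = T/(0.85 f'_c b) = 874000/(0.85 × 52.7 × 560) = 34.84 mm.
M_n = T(d − a/2) = 874 kN × (435 − 17.42) mm = 364.96 kN·m.
φM_n = 0.90 × 364.96 = 328.46 kN·m.

φM_n ≈ 328 kN·m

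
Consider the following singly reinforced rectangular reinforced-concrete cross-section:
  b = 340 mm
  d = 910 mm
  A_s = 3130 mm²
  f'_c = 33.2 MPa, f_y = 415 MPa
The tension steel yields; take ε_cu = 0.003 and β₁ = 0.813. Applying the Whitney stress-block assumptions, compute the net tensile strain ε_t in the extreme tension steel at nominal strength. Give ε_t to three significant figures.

ε_t ≈ 0.0134

a = A_s f_y/(0.85 f'_c b) = 135.38 mm.
β₁ = 0.813, so c = a/β₁ = 135.38/0.813 = 166.52 mm.
From the linear strain diagram with ε_cu = 0.003: ε_t = 0.003 (d − c)/c = 0.003 × (910 − 166.52)/166.52 = 0.0134.
Since ε_t ≥ 0.005, the section is tension-controlled.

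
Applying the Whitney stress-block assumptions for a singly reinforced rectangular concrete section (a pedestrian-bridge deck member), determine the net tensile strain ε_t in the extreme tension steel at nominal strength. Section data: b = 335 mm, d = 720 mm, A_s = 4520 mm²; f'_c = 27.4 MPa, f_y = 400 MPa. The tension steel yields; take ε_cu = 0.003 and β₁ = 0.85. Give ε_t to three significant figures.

ε_t ≈ 0.00492

a = A_s f_y/(0.85 f'_c b) = 231.73 mm.
β₁ = 0.85, so c = a/β₁ = 231.73/0.85 = 272.62 mm.
From the linear strain diagram with ε_cu = 0.003: ε_t = 0.003 (d − c)/c = 0.003 × (720 − 272.62)/272.62 = 0.00492.
ε_t is between 0.004 and 0.005 — transition zone.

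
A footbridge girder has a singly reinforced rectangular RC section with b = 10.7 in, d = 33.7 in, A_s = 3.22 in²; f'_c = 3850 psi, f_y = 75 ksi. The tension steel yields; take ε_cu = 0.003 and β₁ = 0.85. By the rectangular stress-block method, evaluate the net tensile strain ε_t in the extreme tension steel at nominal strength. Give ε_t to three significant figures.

a = A_s f_y/(0.85 f'_c b) = 6.897 in.
β₁ = 0.85, so c = a/β₁ = 6.897/0.85 = 8.114 in.
From the linear strain diagram with ε_cu = 0.003: ε_t = 0.003 (d − c)/c = 0.003 × (33.7 − 8.114)/8.114 = 0.00946.
Since ε_t ≥ 0.005, the section is tension-controlled.

ε_t ≈ 0.00946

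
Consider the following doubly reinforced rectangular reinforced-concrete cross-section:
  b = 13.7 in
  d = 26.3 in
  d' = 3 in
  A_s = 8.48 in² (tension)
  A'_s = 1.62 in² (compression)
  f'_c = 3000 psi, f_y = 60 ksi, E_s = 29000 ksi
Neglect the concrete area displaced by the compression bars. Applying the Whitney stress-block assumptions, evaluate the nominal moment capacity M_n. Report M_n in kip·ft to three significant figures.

M_n ≈ 889 kip·ft

Assume both steels yield.
a = (A_s − A'_s) f_y/(0.85 f'_c b) = (8.48 − 1.62) × 60/(0.85 × 3 × 13.7) = 11.782 in.
c = a/β₁ = 11.782/0.85 = 13.861 in; ε'_s = 0.003(c − d')/c = 0.0024 ≥ ε_y = 0.0021, so the compression steel yields.
M_n = (A_s − A'_s) f_y (d − a/2) + A'_s f_y (d − d') = 411.6 × (26.3 − 5.891) + 97.2 × (26.3 − 3) = 8400.3 + 2264.8 = 10665.1 kip·in = 10665.1/12 = 888.76 kip·ft.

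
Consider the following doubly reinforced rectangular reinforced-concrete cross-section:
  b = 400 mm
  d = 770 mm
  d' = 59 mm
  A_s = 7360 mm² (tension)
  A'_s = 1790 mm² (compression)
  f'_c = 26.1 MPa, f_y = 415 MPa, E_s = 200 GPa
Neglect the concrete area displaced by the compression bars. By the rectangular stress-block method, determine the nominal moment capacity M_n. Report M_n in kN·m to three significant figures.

Assume both tension and compression steel yield.
Net tension couple steel: A_s − A'_s = 5570 mm².
a = (A_s − A'_s) f_y / (0.85 f'_c b) = 2311550/(0.85 × 26.1 × 400) = 260.49 mm.
c = a/β₁ = 260.49/0.85 = 306.46 mm; ε'_s = 0.003(c − d')/c = 0.0024 ≥ f_y/E_s = 0.0021, so compression steel does yield.
M_n = (A_s − A'_s) f_y (d − a/2) + A'_s f_y (d − d') = [2311550 × (770 − 130.245) + 742850 × (770 − 59)] × 10⁻⁶ = 1478.83 + 528.17 = 2007.00 kN·m.

M_n ≈ 2010 kN·m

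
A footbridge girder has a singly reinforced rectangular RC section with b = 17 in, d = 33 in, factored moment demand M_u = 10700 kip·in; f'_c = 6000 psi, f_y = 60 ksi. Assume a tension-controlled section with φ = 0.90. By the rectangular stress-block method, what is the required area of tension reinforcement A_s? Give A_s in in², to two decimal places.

M_n = M_u/φ = 10700/0.90 = 11888.9 kip·in.
From M_n = 0.85 f'_c a b (d − a/2):
a = d − √(d² − 2M_n/(0.85 f'_c b)) = 33 − √(33² − 2 × 11888.9/(0.85 × 6 × 17)) = 4.456 in.
A_s = 0.85 f'_c a b / f_y = 0.85 × 6 × 4.456 × 17 / 60 = 6.439 in².

A_s ≈ 6.44 in²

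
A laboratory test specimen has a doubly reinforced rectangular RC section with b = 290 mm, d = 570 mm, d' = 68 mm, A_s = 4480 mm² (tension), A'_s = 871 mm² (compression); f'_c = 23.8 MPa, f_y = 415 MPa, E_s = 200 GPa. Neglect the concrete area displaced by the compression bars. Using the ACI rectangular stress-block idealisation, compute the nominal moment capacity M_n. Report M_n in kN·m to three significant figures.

M_n ≈ 844 kN·m

Assume both tension and compression steel yield.
Net tension couple steel: A_s − A'_s = 3609 mm².
a = (A_s − A'_s) f_y / (0.85 f'_c b) = 1497735/(0.85 × 23.8 × 290) = 255.29 mm.
c = a/β₁ = 255.29/0.85 = 300.34 mm; ε'_s = 0.003(c − d')/c = 0.0023 ≥ f_y/E_s = 0.0021, so compression steel does yield.
M_n = (A_s − A'_s) f_y (d − a/2) + A'_s f_y (d − d') = [1497735 × (570 − 127.645) + 361465 × (570 − 68)] × 10⁻⁶ = 662.53 + 181.46 = 843.99 kN·m.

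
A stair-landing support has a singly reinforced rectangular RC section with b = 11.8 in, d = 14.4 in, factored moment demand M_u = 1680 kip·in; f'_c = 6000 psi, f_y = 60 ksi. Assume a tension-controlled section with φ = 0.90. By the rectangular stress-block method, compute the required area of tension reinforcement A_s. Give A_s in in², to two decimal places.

M_n = M_u/φ = 1680/0.90 = 1866.67 kip·in.
From M_n = 0.85 f'_c a b (d − a/2):
a = d − √(d² − 2M_n/(0.85 f'_c b)) = 14.4 − √(14.4² − 2 × 1866.67/(0.85 × 6 × 11.8)) = 2.345 in.
A_s = 0.85 f'_c a b / f_y = 0.85 × 6 × 2.345 × 11.8 / 60 = 2.352 in².

A_s ≈ 2.35 in²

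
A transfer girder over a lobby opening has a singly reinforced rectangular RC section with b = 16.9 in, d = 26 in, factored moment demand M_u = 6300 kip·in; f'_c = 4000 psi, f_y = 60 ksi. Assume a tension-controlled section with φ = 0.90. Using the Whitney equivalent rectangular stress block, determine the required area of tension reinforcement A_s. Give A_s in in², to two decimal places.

M_n = M_u/φ = 6300/0.90 = 7000 kip·in.
From M_n = 0.85 f'_c a b (d − a/2):
a = d − √(d² − 2M_n/(0.85 f'_c b)) = 26 − √(26² − 2 × 7000/(0.85 × 4 × 16.9)) = 5.207 in.
A_s = 0.85 f'_c a b / f_y = 0.85 × 4 × 5.207 × 16.9 / 60 = 4.987 in².

A_s ≈ 4.99 in²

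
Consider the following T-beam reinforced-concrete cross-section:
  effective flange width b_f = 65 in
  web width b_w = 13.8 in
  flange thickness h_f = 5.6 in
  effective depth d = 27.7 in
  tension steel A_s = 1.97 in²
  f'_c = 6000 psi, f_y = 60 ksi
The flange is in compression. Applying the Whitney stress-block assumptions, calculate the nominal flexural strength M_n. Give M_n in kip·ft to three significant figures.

M_n ≈ 271 kip·ft

Tension: T = A_s f_y = 1.97 × 60 = 118.2 kips.
Try a within the flange: a = T/(0.85 f'_c b_f) = 118.2/(0.85 × 6 × 65) = 0.357 in.
Since a = 0.357 ≤ h_f = 5.6 in, the stress block lies entirely in the flange; analyse as a rectangular beam of width b_f.
M_n = T(d − a/2) = 118.2 × (27.7 − 0.1785) = 3253.0 kip·in.
M_n = 3253.0/12 = 271.08 kip·ft.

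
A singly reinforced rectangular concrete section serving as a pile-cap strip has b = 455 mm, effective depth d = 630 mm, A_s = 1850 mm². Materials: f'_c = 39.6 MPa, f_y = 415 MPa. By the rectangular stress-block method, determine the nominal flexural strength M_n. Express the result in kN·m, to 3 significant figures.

M_n ≈ 464 kN·m

T = A_s f_y = 1850 × 415 = 767750 N = 767.75 kN.
From C = T: a = T/(0.85 f'_c b) = 767750/(0.85 × 39.6 × 455) = 50.13 mm.
M_n = T(d − a/2) = 767.75 kN × (630 − 25.065) mm = 464.44 kN·m.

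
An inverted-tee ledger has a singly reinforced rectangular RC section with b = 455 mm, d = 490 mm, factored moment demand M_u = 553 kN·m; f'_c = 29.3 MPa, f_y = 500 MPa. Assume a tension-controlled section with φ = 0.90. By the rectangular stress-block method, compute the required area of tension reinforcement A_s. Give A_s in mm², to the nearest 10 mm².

A_s ≈ 2880 mm²

M_n = M_u/φ = 553/0.90 = 614.444 kN·m.
With M_n = 0.85 f'_c a b (d − a/2), solve the quadratic for a:
a = d − √(d² − 2M_n/(0.85 f'_c b)) = 490 − √(490² − 2 × 614.444×10⁶/(0.85 × 29.3 × 455)) = 127.16 mm.
A_s = 0.85 f'_c a b / f_y = 0.85 × 29.3 × 127.16 × 455 / 500 = 2881.9 mm².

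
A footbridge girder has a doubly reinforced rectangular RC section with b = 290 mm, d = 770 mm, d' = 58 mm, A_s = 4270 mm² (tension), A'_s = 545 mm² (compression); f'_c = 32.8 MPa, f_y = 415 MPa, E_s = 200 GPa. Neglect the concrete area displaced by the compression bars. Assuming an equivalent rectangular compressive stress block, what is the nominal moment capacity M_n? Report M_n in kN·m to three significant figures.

M_n ≈ 1200 kN·m

Assume both tension and compression steel yield.
Net tension couple steel: A_s − A'_s = 3725 mm².
a = (A_s − A'_s) f_y / (0.85 f'_c b) = 1545875/(0.85 × 32.8 × 290) = 191.20 mm.
c = a/β₁ = 191.20/0.816 = 234.31 mm; ε'_s = 0.003(c − d')/c = 0.0023 ≥ f_y/E_s = 0.0021, so compression steel does yield.
M_n = (A_s − A'_s) f_y (d − a/2) + A'_s f_y (d − d') = [1545875 × (770 − 95.6) + 226175 × (770 − 58)] × 10⁻⁶ = 1042.54 + 161.04 = 1203.58 kN·m.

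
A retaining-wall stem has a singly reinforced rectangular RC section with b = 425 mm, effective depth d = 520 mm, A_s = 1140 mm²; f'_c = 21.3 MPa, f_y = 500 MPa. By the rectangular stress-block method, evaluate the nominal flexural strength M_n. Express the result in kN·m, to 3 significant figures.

T = A_s f_y = 1140 × 500 = 570000 N = 570 kN.
From C = T: a = T/(0.85 f'_c b) = 570000/(0.85 × 21.3 × 425) = 74.08 mm.
M_n = T(d − a/2) = 570 kN × (520 − 37.04) mm = 275.29 kN·m.

M_n ≈ 275 kN·m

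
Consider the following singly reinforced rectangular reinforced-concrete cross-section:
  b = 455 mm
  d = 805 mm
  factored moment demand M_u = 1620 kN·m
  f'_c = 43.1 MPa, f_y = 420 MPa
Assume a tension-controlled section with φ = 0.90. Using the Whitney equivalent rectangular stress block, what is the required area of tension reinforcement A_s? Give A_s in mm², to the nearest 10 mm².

M_n = M_u/φ = 1620/0.90 = 1800 kN·m.
With M_n = 0.85 f'_c a b (d − a/2), solve the quadratic for a:
a = d − √(d² − 2M_n/(0.85 f'_c b)) = 805 − √(805² − 2 × 1800×10⁶/(0.85 × 43.1 × 455)) = 147.69 mm.
A_s = 0.85 f'_c a b / f_y = 0.85 × 43.1 × 147.69 × 455 / 420 = 5861.5 mm².

A_s ≈ 5860 mm²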